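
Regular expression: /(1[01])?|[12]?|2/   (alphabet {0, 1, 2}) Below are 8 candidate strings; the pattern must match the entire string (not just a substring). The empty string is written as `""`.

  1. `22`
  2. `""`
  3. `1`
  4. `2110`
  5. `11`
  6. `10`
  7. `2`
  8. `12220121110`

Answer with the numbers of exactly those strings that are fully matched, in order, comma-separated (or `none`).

2, 3, 5, 6, 7

1 → no match
2 → match
3 → match
4 → no match
5 → match
6 → match
7 → match
8 → no match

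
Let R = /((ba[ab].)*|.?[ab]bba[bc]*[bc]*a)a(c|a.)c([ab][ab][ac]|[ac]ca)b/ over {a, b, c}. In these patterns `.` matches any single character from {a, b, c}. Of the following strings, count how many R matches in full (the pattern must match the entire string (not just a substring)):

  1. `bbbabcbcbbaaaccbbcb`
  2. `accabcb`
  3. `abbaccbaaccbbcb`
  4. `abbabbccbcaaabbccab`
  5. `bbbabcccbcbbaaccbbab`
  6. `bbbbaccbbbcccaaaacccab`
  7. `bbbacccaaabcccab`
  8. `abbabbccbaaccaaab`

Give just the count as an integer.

1 → match
2 → match
3 → match
4 → no match
5 → match
6 → match
7 → match
8 → match
Total matched: 7

7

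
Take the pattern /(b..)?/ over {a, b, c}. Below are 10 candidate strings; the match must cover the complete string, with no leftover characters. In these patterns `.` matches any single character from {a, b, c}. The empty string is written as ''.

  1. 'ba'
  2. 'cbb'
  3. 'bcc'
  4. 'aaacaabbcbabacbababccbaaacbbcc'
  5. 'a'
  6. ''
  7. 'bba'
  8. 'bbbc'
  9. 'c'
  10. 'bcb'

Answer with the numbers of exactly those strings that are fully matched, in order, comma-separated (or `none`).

3, 6, 7, 10

1 → no match
2 → no match
3 → match
4 → no match
5 → no match
6 → match
7 → match
8 → no match
9 → no match
10 → match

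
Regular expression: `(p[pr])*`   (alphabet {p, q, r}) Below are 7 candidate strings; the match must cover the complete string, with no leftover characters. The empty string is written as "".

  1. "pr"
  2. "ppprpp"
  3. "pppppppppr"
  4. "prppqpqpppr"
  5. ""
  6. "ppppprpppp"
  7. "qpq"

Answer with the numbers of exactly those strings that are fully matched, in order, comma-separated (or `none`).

1, 2, 3, 5, 6

1 → match
2 → match
3 → match
4 → no match
5 → match
6 → match
7 → no match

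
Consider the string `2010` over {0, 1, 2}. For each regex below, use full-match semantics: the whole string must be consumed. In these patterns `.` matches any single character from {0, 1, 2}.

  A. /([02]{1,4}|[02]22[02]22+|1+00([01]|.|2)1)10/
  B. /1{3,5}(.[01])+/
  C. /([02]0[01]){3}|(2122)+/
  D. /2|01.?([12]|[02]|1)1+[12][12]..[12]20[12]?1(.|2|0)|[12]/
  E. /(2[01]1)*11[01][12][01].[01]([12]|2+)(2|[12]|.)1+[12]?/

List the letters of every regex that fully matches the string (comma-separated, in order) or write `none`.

A

A → match
B → no match — must start with `1`
C → no match
D → no match
E → no match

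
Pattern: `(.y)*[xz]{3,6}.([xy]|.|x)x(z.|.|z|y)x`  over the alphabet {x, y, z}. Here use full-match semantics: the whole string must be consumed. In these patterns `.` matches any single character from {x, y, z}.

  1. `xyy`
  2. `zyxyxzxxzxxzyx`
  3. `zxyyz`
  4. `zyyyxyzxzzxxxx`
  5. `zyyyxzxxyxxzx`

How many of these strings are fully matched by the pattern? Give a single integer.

3

1. `xyy` → no match — must end with `x`
2 → match
3. `zxyyz` → no match — must end with `x`
4 → match
5 → match
Total matched: 3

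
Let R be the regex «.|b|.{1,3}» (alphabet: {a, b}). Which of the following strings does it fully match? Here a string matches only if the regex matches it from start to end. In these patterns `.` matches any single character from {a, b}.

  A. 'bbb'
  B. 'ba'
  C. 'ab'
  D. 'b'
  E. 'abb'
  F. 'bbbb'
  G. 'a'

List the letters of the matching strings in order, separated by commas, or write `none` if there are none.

A, B, C, D, E, G

A. 'bbb' → match
B. 'ba' → match
C. 'ab' → match
D. 'b' → match
E. 'abb' → match
F. 'bbbb' → no match
G. 'a' → match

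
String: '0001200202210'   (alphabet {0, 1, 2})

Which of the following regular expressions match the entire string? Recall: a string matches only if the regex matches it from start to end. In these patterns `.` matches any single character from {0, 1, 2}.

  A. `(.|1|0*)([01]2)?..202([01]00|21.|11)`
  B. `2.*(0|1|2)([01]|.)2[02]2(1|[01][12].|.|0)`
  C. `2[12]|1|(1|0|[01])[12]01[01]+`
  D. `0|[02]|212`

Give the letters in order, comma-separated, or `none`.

A

A → match
B → no match — must start with '2'
C → no match
D → no match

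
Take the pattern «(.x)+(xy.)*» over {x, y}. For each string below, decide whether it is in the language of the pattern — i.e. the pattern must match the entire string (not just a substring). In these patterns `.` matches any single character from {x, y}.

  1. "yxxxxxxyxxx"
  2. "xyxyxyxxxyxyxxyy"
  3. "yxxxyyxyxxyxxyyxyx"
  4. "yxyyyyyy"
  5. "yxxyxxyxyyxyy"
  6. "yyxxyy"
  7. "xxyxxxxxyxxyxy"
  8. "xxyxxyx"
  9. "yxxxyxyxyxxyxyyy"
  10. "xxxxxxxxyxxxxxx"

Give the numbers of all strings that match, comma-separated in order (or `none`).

8

1 → no match
2 → no match
3 → no match
4 → no match
5 → no match
6 → no match
7 → no match
8 → match
9 → no match
10 → no match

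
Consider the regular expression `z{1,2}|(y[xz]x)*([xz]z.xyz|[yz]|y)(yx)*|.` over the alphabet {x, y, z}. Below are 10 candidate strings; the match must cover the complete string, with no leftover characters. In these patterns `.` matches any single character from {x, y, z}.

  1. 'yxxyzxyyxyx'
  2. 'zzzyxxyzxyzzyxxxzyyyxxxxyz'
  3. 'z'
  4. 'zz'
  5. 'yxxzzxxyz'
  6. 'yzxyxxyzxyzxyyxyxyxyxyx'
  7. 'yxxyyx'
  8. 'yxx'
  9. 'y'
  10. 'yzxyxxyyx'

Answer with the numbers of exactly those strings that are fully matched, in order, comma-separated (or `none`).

1 → match
2 → no match
3 → match
4 → match
5 → match
6 → match
7 → match
8 → no match
9 → match
10 → match

1, 3, 4, 5, 6, 7, 9, 10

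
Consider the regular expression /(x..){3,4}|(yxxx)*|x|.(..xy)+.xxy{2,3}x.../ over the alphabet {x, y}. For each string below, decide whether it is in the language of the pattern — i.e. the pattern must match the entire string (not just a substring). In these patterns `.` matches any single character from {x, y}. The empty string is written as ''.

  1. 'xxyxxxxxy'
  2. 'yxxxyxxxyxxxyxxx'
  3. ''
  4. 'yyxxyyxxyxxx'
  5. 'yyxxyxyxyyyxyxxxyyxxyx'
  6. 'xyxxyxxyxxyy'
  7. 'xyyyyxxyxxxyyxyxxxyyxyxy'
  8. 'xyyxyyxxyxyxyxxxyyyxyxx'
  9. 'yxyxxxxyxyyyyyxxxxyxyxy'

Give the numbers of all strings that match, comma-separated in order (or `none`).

1. 'xxyxxxxxy' → match
2 → match
3. '' → match
4. 'yyxxyyxxyxxx' → no match
5 → match
6. 'xyxxyxxyxxyy' → match
7 → no match
8 → match
9 → no match

1, 2, 3, 5, 6, 8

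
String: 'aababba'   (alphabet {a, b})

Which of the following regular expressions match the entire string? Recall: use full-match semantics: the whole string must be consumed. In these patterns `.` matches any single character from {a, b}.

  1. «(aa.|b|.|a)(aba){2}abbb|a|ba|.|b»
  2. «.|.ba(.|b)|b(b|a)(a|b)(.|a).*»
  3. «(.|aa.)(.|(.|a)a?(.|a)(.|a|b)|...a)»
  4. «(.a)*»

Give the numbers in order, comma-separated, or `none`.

1 → no match
2 → no match
3 → match
4 → no match

3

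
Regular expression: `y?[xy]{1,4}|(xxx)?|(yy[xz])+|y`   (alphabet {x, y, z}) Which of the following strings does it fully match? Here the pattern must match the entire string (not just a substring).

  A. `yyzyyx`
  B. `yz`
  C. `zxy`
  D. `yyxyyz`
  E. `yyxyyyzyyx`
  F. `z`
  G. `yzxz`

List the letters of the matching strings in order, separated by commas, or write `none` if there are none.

A → match
B → no match
C → no match
D → match
E → no match
F → no match
G → no match

A, D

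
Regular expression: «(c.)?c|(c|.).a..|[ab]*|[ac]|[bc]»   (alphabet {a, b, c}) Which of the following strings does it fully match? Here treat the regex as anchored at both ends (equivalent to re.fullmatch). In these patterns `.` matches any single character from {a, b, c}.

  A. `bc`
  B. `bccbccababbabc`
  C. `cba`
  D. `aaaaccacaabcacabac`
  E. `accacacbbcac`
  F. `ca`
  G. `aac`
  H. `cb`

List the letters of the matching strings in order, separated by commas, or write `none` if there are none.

none

A → no match
B → no match
C → no match
D → no match
E → no match
F → no match
G → no match
H → no match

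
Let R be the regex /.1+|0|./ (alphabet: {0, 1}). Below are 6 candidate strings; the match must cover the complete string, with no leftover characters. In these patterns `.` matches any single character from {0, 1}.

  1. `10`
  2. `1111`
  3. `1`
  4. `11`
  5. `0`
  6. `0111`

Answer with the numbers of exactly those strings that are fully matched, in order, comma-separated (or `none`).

1. `10` → no match
2. `1111` → match
3. `1` → match
4. `11` → match
5. `0` → match
6. `0111` → match

2, 3, 4, 5, 6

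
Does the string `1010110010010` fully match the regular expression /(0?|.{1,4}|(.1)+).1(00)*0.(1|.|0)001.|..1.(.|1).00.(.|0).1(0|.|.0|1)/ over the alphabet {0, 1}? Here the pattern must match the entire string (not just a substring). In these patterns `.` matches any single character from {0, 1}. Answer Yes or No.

Yes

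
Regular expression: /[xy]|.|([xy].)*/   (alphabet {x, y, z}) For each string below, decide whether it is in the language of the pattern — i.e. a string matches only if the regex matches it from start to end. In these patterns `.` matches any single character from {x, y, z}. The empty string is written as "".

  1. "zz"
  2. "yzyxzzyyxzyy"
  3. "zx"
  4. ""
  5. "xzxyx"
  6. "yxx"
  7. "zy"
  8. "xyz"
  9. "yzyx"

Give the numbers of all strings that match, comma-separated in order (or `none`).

4, 9

1. "zz" → no match
2. "yzyxzzyyxzyy" → no match
3. "zx" → no match
4. "" → match
5. "xzxyx" → no match
6. "yxx" → no match
7. "zy" → no match
8. "xyz" → no match
9. "yzyx" → match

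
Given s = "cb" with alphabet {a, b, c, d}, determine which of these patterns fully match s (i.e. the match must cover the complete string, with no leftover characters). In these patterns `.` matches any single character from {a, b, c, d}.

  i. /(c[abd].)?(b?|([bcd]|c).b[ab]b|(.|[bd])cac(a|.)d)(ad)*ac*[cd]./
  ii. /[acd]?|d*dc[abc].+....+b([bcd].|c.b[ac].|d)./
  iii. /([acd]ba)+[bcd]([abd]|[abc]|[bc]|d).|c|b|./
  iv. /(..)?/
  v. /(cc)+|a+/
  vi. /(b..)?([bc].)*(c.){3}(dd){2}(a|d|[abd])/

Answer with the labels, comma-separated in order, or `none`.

iv

i → no match
ii → no match
iii → no match
iv → match
v → no match
vi → no match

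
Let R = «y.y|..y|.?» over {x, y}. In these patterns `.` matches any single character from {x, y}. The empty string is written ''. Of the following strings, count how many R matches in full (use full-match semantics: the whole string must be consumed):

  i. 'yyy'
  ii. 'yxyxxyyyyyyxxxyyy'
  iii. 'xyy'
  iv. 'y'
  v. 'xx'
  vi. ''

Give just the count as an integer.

i → match
ii → no match
iii → match
iv → match
v → no match
vi → match
Total matched: 4

4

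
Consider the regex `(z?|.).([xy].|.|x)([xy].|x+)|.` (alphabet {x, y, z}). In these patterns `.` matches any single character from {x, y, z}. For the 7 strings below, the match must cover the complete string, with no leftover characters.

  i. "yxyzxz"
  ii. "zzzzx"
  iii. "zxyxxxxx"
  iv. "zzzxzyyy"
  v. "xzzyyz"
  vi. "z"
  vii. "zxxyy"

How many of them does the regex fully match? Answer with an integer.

i → match
ii → no match
iii → match
iv → no match
v → no match
vi → match
vii → match
Total matched: 4

4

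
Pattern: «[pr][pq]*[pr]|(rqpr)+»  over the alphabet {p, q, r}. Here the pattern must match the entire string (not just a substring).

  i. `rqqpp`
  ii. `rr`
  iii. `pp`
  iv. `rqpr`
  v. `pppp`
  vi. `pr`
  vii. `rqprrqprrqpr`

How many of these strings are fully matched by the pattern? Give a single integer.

7

i. `rqqpp` → match
ii. `rr` → match
iii. `pp` → match
iv. `rqpr` → match
v. `pppp` → match
vi. `pr` → match
vii. `rqprrqprrqpr` → match
Total matched: 7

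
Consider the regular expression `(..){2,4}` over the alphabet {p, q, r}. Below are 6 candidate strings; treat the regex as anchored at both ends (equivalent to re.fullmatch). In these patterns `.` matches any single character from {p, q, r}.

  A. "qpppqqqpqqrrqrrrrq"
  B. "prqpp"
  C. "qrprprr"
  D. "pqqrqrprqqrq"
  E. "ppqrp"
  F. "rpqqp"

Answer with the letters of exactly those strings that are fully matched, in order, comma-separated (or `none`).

A → no match
B → no match
C → no match
D → no match
E → no match
F → no match

none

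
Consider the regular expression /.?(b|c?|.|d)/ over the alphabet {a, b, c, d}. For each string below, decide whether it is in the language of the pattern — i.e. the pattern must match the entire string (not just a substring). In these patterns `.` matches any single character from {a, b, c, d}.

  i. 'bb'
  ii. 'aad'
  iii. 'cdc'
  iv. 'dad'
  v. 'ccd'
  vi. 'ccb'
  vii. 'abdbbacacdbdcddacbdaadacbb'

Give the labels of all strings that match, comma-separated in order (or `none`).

i → match
ii → no match
iii → no match
iv → no match
v → no match
vi → no match
vii → no match

i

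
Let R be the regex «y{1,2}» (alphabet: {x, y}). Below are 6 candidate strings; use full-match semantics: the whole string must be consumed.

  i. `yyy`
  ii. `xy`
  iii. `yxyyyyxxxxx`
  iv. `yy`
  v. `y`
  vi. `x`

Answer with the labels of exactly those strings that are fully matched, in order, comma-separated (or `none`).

i → no match
ii → no match — must start with `y`
iii → no match — must end with `y`
iv → match
v → match
vi → no match — must start with `y`

iv, v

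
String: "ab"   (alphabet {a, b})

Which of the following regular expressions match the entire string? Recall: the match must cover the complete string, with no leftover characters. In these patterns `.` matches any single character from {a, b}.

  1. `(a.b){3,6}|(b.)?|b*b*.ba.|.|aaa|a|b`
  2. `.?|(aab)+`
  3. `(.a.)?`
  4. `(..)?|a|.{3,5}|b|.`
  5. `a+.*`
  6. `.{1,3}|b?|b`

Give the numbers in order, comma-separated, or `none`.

4, 5, 6

1 → no match
2 → no match
3 → no match
4 → match
5 → match
6 → match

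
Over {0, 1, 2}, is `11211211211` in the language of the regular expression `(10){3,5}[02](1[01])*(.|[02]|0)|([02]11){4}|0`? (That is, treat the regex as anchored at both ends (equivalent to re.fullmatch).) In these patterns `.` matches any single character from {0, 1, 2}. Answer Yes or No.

No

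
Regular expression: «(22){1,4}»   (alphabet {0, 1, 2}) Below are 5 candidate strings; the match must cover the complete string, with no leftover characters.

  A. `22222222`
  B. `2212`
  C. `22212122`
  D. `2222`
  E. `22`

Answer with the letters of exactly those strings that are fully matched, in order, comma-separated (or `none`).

A, D, E

A → match
B → no match — must end with `22`
C → no match
D → match
E → match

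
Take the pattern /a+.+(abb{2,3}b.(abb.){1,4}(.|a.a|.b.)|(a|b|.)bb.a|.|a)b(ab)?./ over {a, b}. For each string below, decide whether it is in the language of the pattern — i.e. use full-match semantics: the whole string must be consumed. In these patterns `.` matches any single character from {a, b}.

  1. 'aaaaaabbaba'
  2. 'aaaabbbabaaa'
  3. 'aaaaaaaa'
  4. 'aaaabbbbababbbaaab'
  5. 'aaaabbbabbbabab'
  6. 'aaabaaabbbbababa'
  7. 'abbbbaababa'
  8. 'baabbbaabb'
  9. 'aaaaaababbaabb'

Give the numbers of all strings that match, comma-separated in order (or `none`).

1, 6, 7, 9

1. 'aaaaaabbaba' → match
2. 'aaaabbbabaaa' → no match
3. 'aaaaaaaa' → no match
4 → no match
5 → no match
6 → match
7. 'abbbbaababa' → match
8. 'baabbbaabb' → no match — must start with 'a'
9 → match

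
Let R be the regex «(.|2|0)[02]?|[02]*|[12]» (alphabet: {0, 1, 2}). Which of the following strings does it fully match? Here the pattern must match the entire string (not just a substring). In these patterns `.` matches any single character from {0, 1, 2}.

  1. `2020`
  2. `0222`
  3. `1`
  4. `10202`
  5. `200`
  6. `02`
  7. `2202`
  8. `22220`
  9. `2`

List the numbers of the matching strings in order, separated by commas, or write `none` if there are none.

1 → match
2 → match
3 → match
4 → no match
5 → match
6 → match
7 → match
8 → match
9 → match

1, 2, 3, 5, 6, 7, 8, 9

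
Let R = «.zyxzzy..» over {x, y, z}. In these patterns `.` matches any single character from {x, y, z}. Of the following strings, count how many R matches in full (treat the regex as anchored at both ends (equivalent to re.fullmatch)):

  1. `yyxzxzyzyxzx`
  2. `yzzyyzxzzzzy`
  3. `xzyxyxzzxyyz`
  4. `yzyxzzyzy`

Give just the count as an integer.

1. `yyxzxzyzyxzx` → no match
2. `yzzyyzxzzzzy` → no match
3. `xzyxyxzzxyyz` → no match
4. `yzyxzzyzy` → match
Total matched: 1

1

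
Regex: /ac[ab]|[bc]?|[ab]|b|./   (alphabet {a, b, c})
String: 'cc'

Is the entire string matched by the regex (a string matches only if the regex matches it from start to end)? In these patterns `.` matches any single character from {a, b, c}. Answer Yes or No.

No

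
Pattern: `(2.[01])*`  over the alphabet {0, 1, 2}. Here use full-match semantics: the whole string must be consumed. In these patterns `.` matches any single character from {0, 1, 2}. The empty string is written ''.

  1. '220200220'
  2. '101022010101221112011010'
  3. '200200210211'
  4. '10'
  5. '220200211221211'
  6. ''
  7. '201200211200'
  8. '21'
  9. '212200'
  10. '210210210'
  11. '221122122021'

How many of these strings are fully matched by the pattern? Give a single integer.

6

1 → match
2 → no match
3 → match
4 → no match
5 → match
6 → match
7 → match
8 → no match
9 → no match
10 → match
11 → no match
Total matched: 6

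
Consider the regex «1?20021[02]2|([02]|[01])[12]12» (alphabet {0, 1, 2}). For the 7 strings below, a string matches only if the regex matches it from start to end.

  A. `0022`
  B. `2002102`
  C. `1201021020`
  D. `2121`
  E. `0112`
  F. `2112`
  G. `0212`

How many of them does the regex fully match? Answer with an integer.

A → no match
B → match
C → no match
D → no match
E → match
F → match
G → match
Total matched: 4

4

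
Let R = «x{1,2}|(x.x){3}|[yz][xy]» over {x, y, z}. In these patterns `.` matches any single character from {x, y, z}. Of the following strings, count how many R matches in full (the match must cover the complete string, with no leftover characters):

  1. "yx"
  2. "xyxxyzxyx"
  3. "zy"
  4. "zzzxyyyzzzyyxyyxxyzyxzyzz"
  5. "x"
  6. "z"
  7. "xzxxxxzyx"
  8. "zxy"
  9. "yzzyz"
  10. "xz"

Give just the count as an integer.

3

1 → match
2 → no match
3 → match
4 → no match
5 → match
6 → no match
7 → no match
8 → no match
9 → no match
10 → no match
Total matched: 3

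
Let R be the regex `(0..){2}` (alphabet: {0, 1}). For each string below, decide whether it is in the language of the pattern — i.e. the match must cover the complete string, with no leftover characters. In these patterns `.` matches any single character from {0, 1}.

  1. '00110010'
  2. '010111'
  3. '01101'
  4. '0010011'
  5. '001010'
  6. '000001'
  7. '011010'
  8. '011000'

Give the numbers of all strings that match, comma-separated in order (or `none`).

5, 6, 7, 8

1 → no match
2 → no match
3 → no match
4 → no match
5 → match
6 → match
7 → match
8 → match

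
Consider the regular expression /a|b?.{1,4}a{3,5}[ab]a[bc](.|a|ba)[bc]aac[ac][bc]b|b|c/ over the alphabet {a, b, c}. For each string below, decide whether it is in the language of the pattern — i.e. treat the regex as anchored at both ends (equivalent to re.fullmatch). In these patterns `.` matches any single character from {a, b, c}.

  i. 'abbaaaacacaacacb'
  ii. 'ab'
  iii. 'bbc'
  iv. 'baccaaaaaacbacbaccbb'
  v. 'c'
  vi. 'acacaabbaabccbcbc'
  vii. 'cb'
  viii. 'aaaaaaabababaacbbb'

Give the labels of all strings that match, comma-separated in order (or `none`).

i → no match
ii → no match
iii → no match
iv → no match
v → match
vi → no match
vii → no match
viii → no match

v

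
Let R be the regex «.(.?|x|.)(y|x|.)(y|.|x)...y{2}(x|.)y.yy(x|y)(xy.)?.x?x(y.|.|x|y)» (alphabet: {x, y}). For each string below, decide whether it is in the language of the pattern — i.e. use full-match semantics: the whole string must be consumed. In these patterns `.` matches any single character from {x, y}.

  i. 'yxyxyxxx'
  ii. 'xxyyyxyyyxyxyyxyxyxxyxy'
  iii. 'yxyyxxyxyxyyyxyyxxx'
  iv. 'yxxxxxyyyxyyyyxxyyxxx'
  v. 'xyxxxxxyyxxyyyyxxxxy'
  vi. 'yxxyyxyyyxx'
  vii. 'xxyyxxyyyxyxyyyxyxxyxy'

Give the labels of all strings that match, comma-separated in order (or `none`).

i → no match
ii → no match
iii → no match
iv → match
v → no match
vi → no match
vii → no match

iv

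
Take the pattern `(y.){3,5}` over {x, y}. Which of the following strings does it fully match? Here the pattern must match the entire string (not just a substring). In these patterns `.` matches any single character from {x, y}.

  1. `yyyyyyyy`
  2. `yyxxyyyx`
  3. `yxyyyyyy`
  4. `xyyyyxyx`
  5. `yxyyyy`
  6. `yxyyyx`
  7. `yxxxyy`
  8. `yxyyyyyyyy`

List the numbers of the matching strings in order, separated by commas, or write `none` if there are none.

1, 3, 5, 6, 8

1 → match
2 → no match
3 → match
4 → no match — must start with `y`
5 → match
6 → match
7 → no match
8 → match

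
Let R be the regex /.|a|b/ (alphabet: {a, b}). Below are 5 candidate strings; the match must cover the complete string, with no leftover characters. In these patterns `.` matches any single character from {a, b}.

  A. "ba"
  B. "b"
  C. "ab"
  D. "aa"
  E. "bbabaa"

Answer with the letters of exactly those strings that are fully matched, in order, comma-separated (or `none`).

A → no match
B → match
C → no match
D → no match
E → no match

B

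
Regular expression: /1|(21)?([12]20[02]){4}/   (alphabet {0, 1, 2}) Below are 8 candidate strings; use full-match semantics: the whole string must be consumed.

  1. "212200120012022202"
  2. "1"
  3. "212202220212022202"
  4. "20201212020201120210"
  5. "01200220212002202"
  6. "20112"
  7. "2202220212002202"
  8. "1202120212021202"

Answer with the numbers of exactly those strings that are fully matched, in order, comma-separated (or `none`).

1, 2, 3, 7, 8

1 → match
2 → match
3 → match
4 → no match
5 → no match
6 → no match
7 → match
8 → match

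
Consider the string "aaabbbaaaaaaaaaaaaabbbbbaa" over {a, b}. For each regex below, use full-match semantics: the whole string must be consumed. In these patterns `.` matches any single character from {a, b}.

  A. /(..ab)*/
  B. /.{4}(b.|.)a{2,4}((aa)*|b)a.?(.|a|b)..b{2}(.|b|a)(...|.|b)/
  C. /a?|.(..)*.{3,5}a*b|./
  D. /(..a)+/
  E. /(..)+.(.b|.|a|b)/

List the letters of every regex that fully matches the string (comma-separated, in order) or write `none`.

A → no match
B → match
C → no match
D → no match
E → match

B, E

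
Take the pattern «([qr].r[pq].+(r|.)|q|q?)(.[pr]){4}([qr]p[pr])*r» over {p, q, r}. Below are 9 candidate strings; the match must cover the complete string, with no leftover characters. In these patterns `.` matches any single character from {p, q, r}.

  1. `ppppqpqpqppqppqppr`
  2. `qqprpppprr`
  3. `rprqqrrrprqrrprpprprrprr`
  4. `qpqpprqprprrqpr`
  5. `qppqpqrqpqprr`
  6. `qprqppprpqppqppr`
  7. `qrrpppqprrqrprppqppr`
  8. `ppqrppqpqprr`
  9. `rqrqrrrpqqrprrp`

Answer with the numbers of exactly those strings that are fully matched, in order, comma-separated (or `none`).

1 → match
2. `qqprpppprr` → match
3 → match
4 → no match
5 → match
6 → match
7 → match
8. `ppqrppqpqprr` → match
9 → no match — must end with `r`

1, 2, 3, 5, 6, 7, 8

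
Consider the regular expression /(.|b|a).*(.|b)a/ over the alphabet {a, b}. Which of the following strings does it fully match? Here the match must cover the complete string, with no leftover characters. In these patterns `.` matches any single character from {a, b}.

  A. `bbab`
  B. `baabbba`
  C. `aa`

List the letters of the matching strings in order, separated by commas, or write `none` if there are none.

A. `bbab` → no match — must end with `a`
B. `baabbba` → match
C. `aa` → no match

B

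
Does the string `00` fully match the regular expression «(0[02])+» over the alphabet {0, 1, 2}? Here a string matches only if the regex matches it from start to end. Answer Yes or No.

Yes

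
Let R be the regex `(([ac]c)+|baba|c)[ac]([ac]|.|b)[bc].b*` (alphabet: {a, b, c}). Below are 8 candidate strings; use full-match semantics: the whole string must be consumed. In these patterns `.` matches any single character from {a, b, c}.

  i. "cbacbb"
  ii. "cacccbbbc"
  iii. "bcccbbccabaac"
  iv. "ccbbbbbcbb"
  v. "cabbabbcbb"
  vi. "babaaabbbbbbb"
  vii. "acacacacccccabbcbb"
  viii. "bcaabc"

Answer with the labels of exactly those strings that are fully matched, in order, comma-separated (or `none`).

i. "cbacbb" → no match
ii. "cacccbbbc" → no match
iii → no match
iv. "ccbbbbbcbb" → no match
v. "cabbabbcbb" → no match
vi → match
vii → match
viii. "bcaabc" → no match

vi, vii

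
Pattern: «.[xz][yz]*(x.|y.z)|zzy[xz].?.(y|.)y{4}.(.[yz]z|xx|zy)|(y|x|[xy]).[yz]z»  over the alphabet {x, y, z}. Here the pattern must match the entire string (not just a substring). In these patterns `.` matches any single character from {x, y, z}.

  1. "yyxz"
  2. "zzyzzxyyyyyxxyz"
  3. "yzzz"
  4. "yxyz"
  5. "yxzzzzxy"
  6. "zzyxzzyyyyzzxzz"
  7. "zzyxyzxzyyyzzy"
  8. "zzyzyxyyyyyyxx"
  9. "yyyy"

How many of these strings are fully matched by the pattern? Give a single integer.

5

1. "yyxz" → no match
2 → match
3. "yzzz" → match
4. "yxyz" → match
5. "yxzzzzxy" → match
6 → no match
7 → no match
8 → match
9. "yyyy" → no match
Total matched: 5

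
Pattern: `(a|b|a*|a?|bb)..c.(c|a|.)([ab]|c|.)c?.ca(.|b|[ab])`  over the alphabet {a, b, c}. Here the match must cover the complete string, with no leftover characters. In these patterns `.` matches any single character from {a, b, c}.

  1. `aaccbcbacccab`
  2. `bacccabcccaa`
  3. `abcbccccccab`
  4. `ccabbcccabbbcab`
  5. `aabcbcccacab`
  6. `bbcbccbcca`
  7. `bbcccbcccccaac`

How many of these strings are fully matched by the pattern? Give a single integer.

1 → no match
2. `bacccabcccaa` → match
3. `abcbccccccab` → no match
4 → no match
5. `aabcbcccacab` → match
6. `bbcbccbcca` → no match
7 → no match
Total matched: 2

2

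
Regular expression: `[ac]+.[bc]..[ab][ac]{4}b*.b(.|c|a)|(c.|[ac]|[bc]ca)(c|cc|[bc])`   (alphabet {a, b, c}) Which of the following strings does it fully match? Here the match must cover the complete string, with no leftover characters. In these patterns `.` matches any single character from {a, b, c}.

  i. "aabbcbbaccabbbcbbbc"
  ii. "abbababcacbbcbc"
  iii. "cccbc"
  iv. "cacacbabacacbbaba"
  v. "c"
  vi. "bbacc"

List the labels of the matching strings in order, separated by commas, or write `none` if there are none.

i → no match
ii → no match
iii. "cccbc" → no match
iv → match
v. "c" → no match
vi. "bbacc" → no match

iv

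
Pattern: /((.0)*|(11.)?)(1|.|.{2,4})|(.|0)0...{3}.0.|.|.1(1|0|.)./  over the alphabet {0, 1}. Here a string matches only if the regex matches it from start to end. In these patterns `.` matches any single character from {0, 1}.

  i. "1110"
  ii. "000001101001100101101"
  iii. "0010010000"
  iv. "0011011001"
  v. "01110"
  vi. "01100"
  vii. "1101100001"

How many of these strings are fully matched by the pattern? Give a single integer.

i → match
ii → no match
iii → match
iv → match
v → no match
vi → no match
vii → no match
Total matched: 3

3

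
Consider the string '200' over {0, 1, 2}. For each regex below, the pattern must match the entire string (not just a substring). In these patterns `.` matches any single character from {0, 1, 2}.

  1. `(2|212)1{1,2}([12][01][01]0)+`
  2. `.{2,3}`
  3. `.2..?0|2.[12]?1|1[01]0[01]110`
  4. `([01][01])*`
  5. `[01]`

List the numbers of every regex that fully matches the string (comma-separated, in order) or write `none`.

2

1 → no match
2 → match
3 → no match
4 → no match
5 → no match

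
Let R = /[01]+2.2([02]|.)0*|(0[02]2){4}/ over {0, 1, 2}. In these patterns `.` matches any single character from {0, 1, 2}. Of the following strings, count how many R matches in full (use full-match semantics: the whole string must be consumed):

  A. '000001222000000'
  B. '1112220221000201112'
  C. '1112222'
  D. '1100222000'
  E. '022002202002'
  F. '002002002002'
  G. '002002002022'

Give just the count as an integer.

5

A → match
B → no match
C → match
D → match
E → no match
F → match
G → match
Total matched: 5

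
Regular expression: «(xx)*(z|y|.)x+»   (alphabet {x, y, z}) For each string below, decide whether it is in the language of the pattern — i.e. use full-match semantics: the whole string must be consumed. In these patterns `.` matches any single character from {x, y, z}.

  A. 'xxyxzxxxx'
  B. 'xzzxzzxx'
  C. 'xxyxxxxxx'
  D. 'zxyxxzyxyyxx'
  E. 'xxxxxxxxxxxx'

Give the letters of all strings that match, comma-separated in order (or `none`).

C, E

A. 'xxyxzxxxx' → no match
B. 'xzzxzzxx' → no match
C. 'xxyxxxxxx' → match
D. 'zxyxxzyxyyxx' → no match
E. 'xxxxxxxxxxxx' → match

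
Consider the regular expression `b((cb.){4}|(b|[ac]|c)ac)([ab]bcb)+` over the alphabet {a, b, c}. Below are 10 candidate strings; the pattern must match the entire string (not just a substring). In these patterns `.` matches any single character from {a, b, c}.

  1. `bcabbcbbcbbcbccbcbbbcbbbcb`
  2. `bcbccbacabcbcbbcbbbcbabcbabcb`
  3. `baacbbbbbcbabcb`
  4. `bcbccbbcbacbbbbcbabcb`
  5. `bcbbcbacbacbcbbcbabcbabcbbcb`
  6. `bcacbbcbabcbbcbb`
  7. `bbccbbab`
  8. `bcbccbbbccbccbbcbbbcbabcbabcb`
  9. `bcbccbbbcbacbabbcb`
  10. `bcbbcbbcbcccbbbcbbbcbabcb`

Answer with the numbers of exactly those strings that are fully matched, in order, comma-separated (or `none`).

1 → no match
2 → no match
3 → no match
4 → match
5 → no match
6 → no match — must end with `bcb`
7 → no match — must end with `bcb`
8 → no match
9 → no match
10 → no match

4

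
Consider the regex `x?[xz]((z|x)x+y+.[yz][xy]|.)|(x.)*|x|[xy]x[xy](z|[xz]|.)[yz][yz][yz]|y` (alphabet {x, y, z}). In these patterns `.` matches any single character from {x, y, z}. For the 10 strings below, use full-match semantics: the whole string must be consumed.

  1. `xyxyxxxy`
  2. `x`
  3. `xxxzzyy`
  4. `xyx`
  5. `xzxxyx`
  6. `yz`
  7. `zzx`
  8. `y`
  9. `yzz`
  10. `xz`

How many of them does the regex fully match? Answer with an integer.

1 → match
2 → match
3 → match
4 → no match
5 → no match
6 → no match
7 → no match
8 → match
9 → no match
10 → match
Total matched: 5

5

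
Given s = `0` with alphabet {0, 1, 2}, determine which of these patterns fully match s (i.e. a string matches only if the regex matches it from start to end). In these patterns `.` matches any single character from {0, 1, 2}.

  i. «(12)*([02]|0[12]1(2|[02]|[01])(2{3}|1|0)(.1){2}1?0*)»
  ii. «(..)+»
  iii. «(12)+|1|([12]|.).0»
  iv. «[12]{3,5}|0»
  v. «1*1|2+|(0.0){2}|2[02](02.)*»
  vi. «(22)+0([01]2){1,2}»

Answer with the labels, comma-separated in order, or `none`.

i, iv

i → match
ii → no match
iii → no match
iv → match
v → no match
vi → no match — must start with `22`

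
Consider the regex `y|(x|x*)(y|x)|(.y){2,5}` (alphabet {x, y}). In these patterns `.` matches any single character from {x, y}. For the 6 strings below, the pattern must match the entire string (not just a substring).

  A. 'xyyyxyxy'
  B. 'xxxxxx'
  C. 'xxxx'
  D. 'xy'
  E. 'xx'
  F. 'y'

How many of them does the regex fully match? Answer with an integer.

A → match
B → match
C → match
D → match
E → match
F → match
Total matched: 6

6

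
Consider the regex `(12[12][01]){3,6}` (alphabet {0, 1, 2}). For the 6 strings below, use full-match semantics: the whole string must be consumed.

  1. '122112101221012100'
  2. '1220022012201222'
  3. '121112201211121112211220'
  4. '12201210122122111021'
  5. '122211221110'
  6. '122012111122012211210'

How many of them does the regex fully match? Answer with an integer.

1 → no match
2 → no match
3 → match
4 → no match
5 → no match
6 → no match
Total matched: 1

1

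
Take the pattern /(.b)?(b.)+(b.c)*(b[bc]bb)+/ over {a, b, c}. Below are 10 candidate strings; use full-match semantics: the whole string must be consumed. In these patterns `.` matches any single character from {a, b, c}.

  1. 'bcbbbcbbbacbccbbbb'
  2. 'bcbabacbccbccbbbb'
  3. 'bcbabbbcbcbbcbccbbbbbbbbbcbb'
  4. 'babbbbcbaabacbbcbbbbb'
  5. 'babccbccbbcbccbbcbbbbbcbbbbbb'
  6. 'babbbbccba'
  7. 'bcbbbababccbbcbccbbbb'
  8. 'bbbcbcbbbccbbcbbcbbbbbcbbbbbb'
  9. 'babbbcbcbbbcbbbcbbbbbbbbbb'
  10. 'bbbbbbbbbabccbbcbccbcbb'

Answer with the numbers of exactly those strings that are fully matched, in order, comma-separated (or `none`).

1, 2, 3, 5, 7, 8, 9, 10

1 → match
2 → match
3 → match
4 → no match
5 → match
6 → no match — must end with 'bb'
7 → match
8 → match
9 → match
10 → match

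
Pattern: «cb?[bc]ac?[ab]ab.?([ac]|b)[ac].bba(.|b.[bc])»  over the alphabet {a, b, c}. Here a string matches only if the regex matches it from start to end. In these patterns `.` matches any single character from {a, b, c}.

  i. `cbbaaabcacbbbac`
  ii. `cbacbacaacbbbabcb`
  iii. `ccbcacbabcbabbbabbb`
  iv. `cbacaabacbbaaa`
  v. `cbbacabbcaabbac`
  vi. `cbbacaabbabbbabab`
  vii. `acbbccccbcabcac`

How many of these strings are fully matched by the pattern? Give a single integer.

i → match
ii → no match
iii → no match
iv → no match
v → no match
vi → match
vii → no match — must start with `c`
Total matched: 2

2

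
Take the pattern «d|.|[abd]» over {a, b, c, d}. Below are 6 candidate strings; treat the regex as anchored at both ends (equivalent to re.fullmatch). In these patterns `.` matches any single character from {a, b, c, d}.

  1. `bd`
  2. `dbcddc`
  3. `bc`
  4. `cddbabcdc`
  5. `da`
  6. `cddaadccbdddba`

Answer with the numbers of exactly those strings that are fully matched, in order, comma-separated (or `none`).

1 → no match
2 → no match
3 → no match
4 → no match
5 → no match
6 → no match

none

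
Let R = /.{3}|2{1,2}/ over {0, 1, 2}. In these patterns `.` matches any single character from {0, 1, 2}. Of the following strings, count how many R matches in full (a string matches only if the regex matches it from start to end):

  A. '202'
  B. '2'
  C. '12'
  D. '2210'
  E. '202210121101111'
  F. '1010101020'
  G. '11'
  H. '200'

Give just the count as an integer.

3

A → match
B → match
C → no match
D → no match
E → no match
F → no match
G → no match
H → match
Total matched: 3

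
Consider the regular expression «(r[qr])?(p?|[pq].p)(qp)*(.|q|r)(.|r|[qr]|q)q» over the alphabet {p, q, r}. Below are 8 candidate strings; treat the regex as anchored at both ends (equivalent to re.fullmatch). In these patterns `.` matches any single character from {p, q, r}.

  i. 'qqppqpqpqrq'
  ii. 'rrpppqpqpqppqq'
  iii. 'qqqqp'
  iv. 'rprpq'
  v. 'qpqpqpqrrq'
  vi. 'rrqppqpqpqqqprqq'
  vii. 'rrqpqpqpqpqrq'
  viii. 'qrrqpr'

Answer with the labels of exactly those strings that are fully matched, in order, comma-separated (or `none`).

ii, vii

i. 'qqppqpqpqrq' → no match
ii → match
iii. 'qqqqp' → no match — must end with 'q'
iv. 'rprpq' → no match
v. 'qpqpqpqrrq' → no match
vi → no match
vii → match
viii. 'qrrqpr' → no match — must end with 'q'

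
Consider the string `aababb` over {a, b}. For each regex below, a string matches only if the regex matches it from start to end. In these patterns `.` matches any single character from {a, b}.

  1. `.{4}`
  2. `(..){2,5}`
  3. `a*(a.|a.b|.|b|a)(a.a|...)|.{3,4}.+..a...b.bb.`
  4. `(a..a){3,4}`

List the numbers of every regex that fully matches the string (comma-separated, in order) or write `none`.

1 → no match
2 → match
3 → match
4 → no match — must end with `a`

2, 3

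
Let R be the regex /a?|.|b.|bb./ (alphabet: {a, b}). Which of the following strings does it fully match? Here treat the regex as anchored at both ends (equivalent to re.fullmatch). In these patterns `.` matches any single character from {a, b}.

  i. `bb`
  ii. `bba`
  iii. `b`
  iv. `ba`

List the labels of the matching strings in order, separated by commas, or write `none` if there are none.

i, ii, iii, iv

i → match
ii → match
iii → match
iv → match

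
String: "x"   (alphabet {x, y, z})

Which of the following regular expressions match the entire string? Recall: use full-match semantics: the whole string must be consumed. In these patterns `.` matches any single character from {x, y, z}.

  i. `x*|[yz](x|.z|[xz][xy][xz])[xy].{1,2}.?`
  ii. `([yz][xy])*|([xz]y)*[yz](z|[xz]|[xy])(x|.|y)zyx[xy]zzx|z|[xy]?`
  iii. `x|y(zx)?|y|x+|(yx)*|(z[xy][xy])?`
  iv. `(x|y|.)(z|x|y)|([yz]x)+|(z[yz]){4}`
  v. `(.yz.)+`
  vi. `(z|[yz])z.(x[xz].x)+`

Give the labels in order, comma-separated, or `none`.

i, ii, iii

i → match
ii → match
iii → match
iv → no match
v → no match
vi → no match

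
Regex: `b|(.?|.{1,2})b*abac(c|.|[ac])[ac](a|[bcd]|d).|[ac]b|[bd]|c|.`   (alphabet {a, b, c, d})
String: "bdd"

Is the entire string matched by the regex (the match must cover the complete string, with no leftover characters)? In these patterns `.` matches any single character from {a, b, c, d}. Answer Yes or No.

No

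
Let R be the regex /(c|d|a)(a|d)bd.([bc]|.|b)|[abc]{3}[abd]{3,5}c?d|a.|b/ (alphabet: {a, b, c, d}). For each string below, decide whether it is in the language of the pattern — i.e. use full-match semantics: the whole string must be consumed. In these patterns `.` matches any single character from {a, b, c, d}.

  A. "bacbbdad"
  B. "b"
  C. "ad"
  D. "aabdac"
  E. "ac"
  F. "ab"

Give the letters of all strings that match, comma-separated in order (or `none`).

A → match
B → match
C → match
D → match
E → match
F → match

A, B, C, D, E, F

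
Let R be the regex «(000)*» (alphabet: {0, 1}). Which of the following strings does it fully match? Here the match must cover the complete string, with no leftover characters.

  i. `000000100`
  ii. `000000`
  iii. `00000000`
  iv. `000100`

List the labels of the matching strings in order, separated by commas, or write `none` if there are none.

i → no match
ii → match
iii → no match
iv → no match

ii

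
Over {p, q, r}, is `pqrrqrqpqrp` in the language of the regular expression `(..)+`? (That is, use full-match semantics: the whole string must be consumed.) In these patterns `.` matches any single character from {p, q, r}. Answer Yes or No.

No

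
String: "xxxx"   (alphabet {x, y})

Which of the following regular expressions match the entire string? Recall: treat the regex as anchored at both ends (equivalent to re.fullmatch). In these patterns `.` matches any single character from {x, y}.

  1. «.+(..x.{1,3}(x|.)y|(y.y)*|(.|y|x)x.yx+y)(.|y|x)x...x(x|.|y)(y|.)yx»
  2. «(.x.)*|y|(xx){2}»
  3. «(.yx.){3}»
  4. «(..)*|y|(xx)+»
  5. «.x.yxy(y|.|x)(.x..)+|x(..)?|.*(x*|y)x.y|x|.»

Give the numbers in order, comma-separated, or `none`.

1 → no match — must end with "yx"
2 → match
3 → no match
4 → match
5 → no match

2, 4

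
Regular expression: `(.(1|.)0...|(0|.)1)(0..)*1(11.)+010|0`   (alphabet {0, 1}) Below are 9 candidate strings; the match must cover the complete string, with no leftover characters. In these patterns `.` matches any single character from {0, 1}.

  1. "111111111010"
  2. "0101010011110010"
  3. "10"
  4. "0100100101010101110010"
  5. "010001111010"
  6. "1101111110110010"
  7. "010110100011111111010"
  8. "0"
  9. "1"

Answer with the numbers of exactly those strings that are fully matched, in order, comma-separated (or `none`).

1, 2, 5, 6, 7, 8

1. "111111111010" → match
2 → match
3. "10" → no match
4 → no match
5. "010001111010" → match
6 → match
7 → match
8. "0" → match
9. "1" → no match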